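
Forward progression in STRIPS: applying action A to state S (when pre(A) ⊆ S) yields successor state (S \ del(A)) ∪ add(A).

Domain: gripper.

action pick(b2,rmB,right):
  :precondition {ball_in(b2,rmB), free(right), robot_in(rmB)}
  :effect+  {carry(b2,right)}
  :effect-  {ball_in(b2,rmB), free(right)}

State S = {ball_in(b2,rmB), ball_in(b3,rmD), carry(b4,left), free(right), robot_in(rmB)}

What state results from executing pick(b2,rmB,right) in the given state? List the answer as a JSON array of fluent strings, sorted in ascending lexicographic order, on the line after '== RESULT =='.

Progress:
  pre ⊆ S: {ball_in(b2,rmB), free(right), robot_in(rmB)} ⊆ S  — applicable
  S \ del = {ball_in(b3,rmD), carry(b4,left), robot_in(rmB)}
  ∪ add   = {ball_in(b3,rmD), carry(b2,right), carry(b4,left), robot_in(rmB)}

== RESULT ==
["ball_in(b3,rmD)", "carry(b2,right)", "carry(b4,left)", "robot_in(rmB)"]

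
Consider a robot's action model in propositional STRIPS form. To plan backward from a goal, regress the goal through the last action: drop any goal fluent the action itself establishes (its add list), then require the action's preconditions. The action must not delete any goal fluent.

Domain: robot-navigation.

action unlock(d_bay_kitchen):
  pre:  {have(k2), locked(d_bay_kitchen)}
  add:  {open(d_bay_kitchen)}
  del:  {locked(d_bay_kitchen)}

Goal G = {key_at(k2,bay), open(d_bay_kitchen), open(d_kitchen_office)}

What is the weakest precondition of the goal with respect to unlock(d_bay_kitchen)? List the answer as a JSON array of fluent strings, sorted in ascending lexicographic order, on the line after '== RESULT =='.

Regress:
  G ∩ del = {}  (empty — regression defined)
  G \ add = {key_at(k2,bay), open(d_bay_kitchen), open(d_kitchen_office)} \ {open(d_bay_kitchen)} = {key_at(k2,bay), open(d_kitchen_office)}
  ∪ pre   = {key_at(k2,bay), open(d_kitchen_office)} ∪ {have(k2), locked(d_bay_kitchen)}
          = {have(k2), key_at(k2,bay), locked(d_bay_kitchen), open(d_kitchen_office)}

== RESULT ==
["have(k2)", "key_at(k2,bay)", "locked(d_bay_kitchen)", "open(d_kitchen_office)"]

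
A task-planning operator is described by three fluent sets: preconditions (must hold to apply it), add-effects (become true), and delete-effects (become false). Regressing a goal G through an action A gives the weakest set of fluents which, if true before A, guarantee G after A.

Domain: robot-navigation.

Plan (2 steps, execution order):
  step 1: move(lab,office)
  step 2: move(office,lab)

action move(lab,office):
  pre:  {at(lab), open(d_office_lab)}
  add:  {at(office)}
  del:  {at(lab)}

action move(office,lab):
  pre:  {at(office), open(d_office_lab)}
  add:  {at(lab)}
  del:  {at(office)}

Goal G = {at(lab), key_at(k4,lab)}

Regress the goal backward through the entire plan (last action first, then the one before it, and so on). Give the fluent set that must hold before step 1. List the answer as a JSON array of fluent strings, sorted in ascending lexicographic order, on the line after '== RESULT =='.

Work backward from the goal:
  through step 2 (move(office,lab)): drop {at(lab)}, keep {key_at(k4,lab)}, require {at(office), open(d_office_lab)}
    → {at(office), key_at(k4,lab), open(d_office_lab)}
  through step 1 (move(lab,office)): drop {at(office)}, keep {key_at(k4,lab), open(d_office_lab)}, require {at(lab), open(d_office_lab)}
    → {at(lab), key_at(k4,lab), open(d_office_lab)}

== RESULT ==
["at(lab)", "key_at(k4,lab)", "open(d_office_lab)"]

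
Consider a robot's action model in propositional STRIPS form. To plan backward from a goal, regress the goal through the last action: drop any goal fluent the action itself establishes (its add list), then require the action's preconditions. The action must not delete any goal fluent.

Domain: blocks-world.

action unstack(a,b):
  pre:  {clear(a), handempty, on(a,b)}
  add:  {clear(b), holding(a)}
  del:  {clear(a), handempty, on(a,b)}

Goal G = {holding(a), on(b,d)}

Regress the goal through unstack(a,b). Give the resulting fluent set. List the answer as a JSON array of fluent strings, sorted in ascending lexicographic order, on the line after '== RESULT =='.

Compute (G \ add) ∪ pre:
  G ∩ del = {}  (empty — regression defined)
  G \ add = {holding(a), on(b,d)} \ {clear(b), holding(a)} = {on(b,d)}
  ∪ pre   = {on(b,d)} ∪ {clear(a), handempty, on(a,b)}
          = {clear(a), handempty, on(a,b), on(b,d)}

== RESULT ==
["clear(a)", "handempty", "on(a,b)", "on(b,d)"]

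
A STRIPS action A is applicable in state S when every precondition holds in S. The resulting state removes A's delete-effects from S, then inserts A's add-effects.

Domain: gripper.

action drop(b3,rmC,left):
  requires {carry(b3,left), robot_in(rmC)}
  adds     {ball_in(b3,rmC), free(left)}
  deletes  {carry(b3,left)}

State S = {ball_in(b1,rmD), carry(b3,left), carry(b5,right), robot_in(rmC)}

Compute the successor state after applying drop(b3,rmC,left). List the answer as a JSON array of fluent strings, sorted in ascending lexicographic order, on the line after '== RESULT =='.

Progress:
  pre ⊆ S: {carry(b3,left), robot_in(rmC)} ⊆ S  — applicable
  S \ del = {ball_in(b1,rmD), carry(b5,right), robot_in(rmC)}
  ∪ add   = {ball_in(b1,rmD), ball_in(b3,rmC), carry(b5,right), free(left), robot_in(rmC)}

== RESULT ==
["ball_in(b1,rmD)", "ball_in(b3,rmC)", "carry(b5,right)", "free(left)", "robot_in(rmC)"]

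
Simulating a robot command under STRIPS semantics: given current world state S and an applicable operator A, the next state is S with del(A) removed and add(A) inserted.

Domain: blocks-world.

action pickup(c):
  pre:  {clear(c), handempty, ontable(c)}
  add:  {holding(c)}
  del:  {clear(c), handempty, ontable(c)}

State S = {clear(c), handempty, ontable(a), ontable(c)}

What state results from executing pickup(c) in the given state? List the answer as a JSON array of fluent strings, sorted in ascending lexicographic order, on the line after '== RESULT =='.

Progress:
  pre ⊆ S: {clear(c), handempty, ontable(c)} ⊆ S  — applicable
  S \ del = {ontable(a)}
  ∪ add   = {holding(c), ontable(a)}

== RESULT ==
["holding(c)", "ontable(a)"]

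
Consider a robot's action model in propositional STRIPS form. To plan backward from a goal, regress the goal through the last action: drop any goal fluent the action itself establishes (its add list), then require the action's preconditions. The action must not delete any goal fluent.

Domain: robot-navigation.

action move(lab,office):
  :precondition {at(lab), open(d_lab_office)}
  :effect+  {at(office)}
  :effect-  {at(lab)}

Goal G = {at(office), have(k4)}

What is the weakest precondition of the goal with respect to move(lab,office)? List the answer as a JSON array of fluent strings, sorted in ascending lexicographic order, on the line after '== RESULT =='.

Regress:
  G ∩ del = {}  (empty — regression defined)
  G \ add = {at(office), have(k4)} \ {at(office)} = {have(k4)}
  ∪ pre   = {have(k4)} ∪ {at(lab), open(d_lab_office)}
          = {at(lab), have(k4), open(d_lab_office)}

== RESULT ==
["at(lab)", "have(k4)", "open(d_lab_office)"]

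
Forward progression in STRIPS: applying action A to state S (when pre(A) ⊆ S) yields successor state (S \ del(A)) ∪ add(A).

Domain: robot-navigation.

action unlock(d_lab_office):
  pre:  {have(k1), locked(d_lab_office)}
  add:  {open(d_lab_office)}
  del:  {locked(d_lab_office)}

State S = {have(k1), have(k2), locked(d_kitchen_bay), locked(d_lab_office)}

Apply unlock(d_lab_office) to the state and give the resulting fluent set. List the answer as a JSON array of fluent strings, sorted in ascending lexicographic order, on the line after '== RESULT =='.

Progress:
  pre ⊆ S: {have(k1), locked(d_lab_office)} ⊆ S  — applicable
  S \ del = {have(k1), have(k2), locked(d_kitchen_bay)}
  ∪ add   = {have(k1), have(k2), locked(d_kitchen_bay), open(d_lab_office)}

== RESULT ==
["have(k1)", "have(k2)", "locked(d_kitchen_bay)", "open(d_lab_office)"]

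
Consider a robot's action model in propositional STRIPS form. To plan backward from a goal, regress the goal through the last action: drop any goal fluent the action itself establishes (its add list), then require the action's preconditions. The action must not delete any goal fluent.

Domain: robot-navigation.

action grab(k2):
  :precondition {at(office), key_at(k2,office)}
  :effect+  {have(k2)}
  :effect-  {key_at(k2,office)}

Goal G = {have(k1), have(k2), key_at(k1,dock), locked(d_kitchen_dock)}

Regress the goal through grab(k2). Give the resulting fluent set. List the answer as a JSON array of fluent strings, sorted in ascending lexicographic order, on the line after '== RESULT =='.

Compute (G \ add) ∪ pre:
  G ∩ del = {}  (empty — regression defined)
  G \ add = {have(k1), have(k2), key_at(k1,dock), locked(d_kitchen_dock)} \ {have(k2)} = {have(k1), key_at(k1,dock), locked(d_kitchen_dock)}
  ∪ pre   = {have(k1), key_at(k1,dock), locked(d_kitchen_dock)} ∪ {at(office), key_at(k2,office)}
          = {at(office), have(k1), key_at(k1,dock), key_at(k2,office), locked(d_kitchen_dock)}

== RESULT ==
["at(office)", "have(k1)", "key_at(k1,dock)", "key_at(k2,office)", "locked(d_kitchen_dock)"]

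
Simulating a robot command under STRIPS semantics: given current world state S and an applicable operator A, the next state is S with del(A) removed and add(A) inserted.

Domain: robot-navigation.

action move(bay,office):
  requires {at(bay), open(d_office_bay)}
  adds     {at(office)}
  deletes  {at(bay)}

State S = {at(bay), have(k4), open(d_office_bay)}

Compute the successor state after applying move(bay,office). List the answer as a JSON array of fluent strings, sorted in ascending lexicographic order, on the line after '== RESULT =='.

Compute (S \ del) ∪ add:
  pre ⊆ S: {at(bay), open(d_office_bay)} ⊆ S  — applicable
  S \ del = {have(k4), open(d_office_bay)}
  ∪ add   = {at(office), have(k4), open(d_office_bay)}

== RESULT ==
["at(office)", "have(k4)", "open(d_office_bay)"]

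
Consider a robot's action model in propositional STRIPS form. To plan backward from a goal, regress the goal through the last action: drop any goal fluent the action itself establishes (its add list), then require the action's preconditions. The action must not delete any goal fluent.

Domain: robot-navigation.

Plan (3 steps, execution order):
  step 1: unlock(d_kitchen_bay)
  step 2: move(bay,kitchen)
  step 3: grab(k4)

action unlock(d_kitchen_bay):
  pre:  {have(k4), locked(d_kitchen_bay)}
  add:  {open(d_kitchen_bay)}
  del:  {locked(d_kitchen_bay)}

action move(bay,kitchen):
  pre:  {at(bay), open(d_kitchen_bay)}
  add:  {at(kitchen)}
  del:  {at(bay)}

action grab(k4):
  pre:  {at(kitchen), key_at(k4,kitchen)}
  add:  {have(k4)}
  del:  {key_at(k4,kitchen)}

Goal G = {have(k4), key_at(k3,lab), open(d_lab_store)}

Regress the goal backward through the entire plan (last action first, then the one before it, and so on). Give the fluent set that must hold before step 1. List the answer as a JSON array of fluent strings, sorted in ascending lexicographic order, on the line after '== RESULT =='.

Work backward from the goal:
  through step 3 (grab(k4)): drop {have(k4)}, keep {key_at(k3,lab), open(d_lab_store)}, require {at(kitchen), key_at(k4,kitchen)}
    → {at(kitchen), key_at(k3,lab), key_at(k4,kitchen), open(d_lab_store)}
  through step 2 (move(bay,kitchen)): drop {at(kitchen)}, keep {key_at(k3,lab), key_at(k4,kitchen), open(d_lab_store)}, require {at(bay), open(d_kitchen_bay)}
    → {at(bay), key_at(k3,lab), key_at(k4,kitchen), open(d_kitchen_bay), open(d_lab_store)}
  through step 1 (unlock(d_kitchen_bay)): drop {open(d_kitchen_bay)}, keep {at(bay), key_at(k3,lab), key_at(k4,kitchen), open(d_lab_store)}, require {have(k4), locked(d_kitchen_bay)}
    → {at(bay), have(k4), key_at(k3,lab), key_at(k4,kitchen), locked(d_kitchen_bay), open(d_lab_store)}

== RESULT ==
["at(bay)", "have(k4)", "key_at(k3,lab)", "key_at(k4,kitchen)", "locked(d_kitchen_bay)", "open(d_lab_store)"]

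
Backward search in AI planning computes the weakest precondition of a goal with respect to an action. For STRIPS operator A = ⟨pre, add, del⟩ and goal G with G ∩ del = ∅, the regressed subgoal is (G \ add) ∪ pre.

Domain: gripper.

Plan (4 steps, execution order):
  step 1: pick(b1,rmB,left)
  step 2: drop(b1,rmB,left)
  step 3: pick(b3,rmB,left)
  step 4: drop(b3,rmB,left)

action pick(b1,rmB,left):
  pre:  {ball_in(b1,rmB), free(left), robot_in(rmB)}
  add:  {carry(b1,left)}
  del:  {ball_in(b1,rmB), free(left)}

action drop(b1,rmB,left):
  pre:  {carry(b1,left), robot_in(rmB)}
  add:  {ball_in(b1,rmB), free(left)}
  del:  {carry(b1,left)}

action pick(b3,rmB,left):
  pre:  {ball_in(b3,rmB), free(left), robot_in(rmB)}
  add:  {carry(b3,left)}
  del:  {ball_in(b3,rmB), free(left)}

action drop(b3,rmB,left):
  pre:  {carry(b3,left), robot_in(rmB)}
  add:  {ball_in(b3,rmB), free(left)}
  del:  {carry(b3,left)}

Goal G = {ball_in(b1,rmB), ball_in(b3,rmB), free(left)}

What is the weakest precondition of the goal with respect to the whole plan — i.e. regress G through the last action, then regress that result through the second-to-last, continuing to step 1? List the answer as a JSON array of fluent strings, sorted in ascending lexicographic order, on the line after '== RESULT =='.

Work backward from the goal:
  through step 4 (drop(b3,rmB,left)): drop {ball_in(b3,rmB), free(left)}, keep {ball_in(b1,rmB)}, require {carry(b3,left), robot_in(rmB)}
    → {ball_in(b1,rmB), carry(b3,left), robot_in(rmB)}
  through step 3 (pick(b3,rmB,left)): drop {carry(b3,left)}, keep {ball_in(b1,rmB), robot_in(rmB)}, require {ball_in(b3,rmB), free(left), robot_in(rmB)}
    → {ball_in(b1,rmB), ball_in(b3,rmB), free(left), robot_in(rmB)}
  through step 2 (drop(b1,rmB,left)): drop {ball_in(b1,rmB), free(left)}, keep {ball_in(b3,rmB), robot_in(rmB)}, require {carry(b1,left), robot_in(rmB)}
    → {ball_in(b3,rmB), carry(b1,left), robot_in(rmB)}
  through step 1 (pick(b1,rmB,left)): drop {carry(b1,left)}, keep {ball_in(b3,rmB), robot_in(rmB)}, require {ball_in(b1,rmB), free(left), robot_in(rmB)}
    → {ball_in(b1,rmB), ball_in(b3,rmB), free(left), robot_in(rmB)}

== RESULT ==
["ball_in(b1,rmB)", "ball_in(b3,rmB)", "free(left)", "robot_in(rmB)"]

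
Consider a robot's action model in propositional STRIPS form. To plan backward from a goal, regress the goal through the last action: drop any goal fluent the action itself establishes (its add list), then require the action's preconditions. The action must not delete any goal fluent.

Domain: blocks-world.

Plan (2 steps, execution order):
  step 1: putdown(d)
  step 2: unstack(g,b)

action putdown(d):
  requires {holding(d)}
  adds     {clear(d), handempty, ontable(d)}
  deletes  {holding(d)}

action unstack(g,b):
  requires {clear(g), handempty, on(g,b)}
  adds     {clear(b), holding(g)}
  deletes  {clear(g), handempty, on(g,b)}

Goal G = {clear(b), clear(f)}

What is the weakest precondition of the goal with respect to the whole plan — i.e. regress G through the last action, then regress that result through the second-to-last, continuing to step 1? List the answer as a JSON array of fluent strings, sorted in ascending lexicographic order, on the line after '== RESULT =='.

Work backward from the goal:
  through step 2 (unstack(g,b)): drop {clear(b)}, keep {clear(f)}, require {clear(g), handempty, on(g,b)}
    → {clear(f), clear(g), handempty, on(g,b)}
  through step 1 (putdown(d)): drop {handempty}, keep {clear(f), clear(g), on(g,b)}, require {holding(d)}
    → {clear(f), clear(g), holding(d), on(g,b)}

== RESULT ==
["clear(f)", "clear(g)", "holding(d)", "on(g,b)"]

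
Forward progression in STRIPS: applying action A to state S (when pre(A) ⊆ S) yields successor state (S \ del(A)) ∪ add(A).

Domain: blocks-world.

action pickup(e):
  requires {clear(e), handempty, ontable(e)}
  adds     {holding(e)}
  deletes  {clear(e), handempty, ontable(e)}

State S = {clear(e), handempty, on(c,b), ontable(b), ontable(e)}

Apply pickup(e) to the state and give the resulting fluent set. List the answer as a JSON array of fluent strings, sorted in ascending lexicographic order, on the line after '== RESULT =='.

Compute (S \ del) ∪ add:
  pre ⊆ S: {clear(e), handempty, ontable(e)} ⊆ S  — applicable
  S \ del = {on(c,b), ontable(b)}
  ∪ add   = {holding(e), on(c,b), ontable(b)}

== RESULT ==
["holding(e)", "on(c,b)", "ontable(b)"]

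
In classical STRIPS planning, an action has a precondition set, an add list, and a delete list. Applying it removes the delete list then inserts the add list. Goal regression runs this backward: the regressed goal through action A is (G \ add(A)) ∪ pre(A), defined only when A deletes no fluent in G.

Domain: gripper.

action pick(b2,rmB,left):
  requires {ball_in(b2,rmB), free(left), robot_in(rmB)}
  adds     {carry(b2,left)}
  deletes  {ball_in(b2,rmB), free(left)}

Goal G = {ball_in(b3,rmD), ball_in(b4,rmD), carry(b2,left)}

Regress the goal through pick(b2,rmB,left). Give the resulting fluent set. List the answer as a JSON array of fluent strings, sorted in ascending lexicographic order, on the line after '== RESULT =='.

Compute (G \ add) ∪ pre:
  G ∩ del = {}  (empty — regression defined)
  G \ add = {ball_in(b3,rmD), ball_in(b4,rmD), carry(b2,left)} \ {carry(b2,left)} = {ball_in(b3,rmD), ball_in(b4,rmD)}
  ∪ pre   = {ball_in(b3,rmD), ball_in(b4,rmD)} ∪ {ball_in(b2,rmB), free(left), robot_in(rmB)}
          = {ball_in(b2,rmB), ball_in(b3,rmD), ball_in(b4,rmD), free(left), robot_in(rmB)}

== RESULT ==
["ball_in(b2,rmB)", "ball_in(b3,rmD)", "ball_in(b4,rmD)", "free(left)", "robot_in(rmB)"]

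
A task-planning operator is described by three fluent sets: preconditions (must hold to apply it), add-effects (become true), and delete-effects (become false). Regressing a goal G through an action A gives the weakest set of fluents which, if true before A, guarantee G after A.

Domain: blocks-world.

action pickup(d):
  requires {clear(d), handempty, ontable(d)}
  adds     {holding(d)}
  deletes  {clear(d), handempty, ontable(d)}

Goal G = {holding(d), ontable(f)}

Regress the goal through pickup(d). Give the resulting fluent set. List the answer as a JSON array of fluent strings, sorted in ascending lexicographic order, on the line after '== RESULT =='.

Compute (G \ add) ∪ pre:
  G ∩ del = {}  (empty — regression defined)
  G \ add = {holding(d), ontable(f)} \ {holding(d)} = {ontable(f)}
  ∪ pre   = {ontable(f)} ∪ {clear(d), handempty, ontable(d)}
          = {clear(d), handempty, ontable(d), ontable(f)}

== RESULT ==
["clear(d)", "handempty", "ontable(d)", "ontable(f)"]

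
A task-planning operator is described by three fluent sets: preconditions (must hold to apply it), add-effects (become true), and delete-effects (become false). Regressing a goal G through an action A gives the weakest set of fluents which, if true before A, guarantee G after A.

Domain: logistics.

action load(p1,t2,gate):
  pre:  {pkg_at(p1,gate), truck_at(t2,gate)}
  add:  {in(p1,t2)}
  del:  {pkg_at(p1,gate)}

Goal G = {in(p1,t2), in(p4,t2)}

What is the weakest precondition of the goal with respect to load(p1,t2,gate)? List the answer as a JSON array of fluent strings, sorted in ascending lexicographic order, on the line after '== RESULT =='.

Compute (G \ add) ∪ pre:
  G ∩ del = {}  (empty — regression defined)
  G \ add = {in(p1,t2), in(p4,t2)} \ {in(p1,t2)} = {in(p4,t2)}
  ∪ pre   = {in(p4,t2)} ∪ {pkg_at(p1,gate), truck_at(t2,gate)}
          = {in(p4,t2), pkg_at(p1,gate), truck_at(t2,gate)}

== RESULT ==
["in(p4,t2)", "pkg_at(p1,gate)", "truck_at(t2,gate)"]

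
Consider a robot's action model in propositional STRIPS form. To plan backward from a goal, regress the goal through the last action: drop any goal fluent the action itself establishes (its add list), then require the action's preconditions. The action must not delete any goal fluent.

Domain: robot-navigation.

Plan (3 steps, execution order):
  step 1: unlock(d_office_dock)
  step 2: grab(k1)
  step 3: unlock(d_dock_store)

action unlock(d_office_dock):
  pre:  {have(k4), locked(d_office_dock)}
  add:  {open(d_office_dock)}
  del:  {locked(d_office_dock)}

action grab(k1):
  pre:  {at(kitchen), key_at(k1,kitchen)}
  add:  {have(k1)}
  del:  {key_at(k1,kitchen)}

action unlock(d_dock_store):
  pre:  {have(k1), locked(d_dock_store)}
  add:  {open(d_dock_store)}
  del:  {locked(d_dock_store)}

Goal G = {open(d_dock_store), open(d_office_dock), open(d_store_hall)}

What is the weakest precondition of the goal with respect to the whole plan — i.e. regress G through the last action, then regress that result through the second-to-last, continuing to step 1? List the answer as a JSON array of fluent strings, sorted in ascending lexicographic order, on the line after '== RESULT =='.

Work backward from the goal:
  through step 3 (unlock(d_dock_store)): drop {open(d_dock_store)}, keep {open(d_office_dock), open(d_store_hall)}, require {have(k1), locked(d_dock_store)}
    → {have(k1), locked(d_dock_store), open(d_office_dock), open(d_store_hall)}
  through step 2 (grab(k1)): drop {have(k1)}, keep {locked(d_dock_store), open(d_office_dock), open(d_store_hall)}, require {at(kitchen), key_at(k1,kitchen)}
    → {at(kitchen), key_at(k1,kitchen), locked(d_dock_store), open(d_office_dock), open(d_store_hall)}
  through step 1 (unlock(d_office_dock)): drop {open(d_office_dock)}, keep {at(kitchen), key_at(k1,kitchen), locked(d_dock_store), open(d_store_hall)}, require {have(k4), locked(d_office_dock)}
    → {at(kitchen), have(k4), key_at(k1,kitchen), locked(d_dock_store), locked(d_office_dock), open(d_store_hall)}

== RESULT ==
["at(kitchen)", "have(k4)", "key_at(k1,kitchen)", "locked(d_dock_store)", "locked(d_office_dock)", "open(d_store_hall)"]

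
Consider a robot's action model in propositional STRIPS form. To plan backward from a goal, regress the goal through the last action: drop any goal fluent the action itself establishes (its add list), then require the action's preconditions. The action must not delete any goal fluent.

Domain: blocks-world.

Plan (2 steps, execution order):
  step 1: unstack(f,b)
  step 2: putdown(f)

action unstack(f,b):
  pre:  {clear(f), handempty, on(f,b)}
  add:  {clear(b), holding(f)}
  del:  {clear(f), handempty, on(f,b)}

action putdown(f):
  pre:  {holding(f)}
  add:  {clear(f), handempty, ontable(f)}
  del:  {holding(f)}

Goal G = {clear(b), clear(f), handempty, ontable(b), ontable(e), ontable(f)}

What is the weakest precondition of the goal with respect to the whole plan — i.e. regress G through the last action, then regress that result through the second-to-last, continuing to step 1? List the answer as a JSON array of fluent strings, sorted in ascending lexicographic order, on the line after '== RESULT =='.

Work backward from the goal:
  through step 2 (putdown(f)): drop {clear(f), handempty, ontable(f)}, keep {clear(b), ontable(b), ontable(e)}, require {holding(f)}
    → {clear(b), holding(f), ontable(b), ontable(e)}
  through step 1 (unstack(f,b)): drop {clear(b), holding(f)}, keep {ontable(b), ontable(e)}, require {clear(f), handempty, on(f,b)}
    → {clear(f), handempty, on(f,b), ontable(b), ontable(e)}

== RESULT ==
["clear(f)", "handempty", "on(f,b)", "ontable(b)", "ontable(e)"]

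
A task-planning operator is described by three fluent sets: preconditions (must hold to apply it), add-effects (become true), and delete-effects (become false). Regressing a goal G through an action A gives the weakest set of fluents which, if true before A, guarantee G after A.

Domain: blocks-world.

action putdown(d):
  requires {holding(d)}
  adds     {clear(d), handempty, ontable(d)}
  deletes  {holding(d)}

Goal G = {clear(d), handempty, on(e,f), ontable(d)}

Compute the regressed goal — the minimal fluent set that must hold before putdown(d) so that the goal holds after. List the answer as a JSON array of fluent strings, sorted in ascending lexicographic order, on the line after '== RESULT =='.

Compute (G \ add) ∪ pre:
  G ∩ del = {}  (empty — regression defined)
  G \ add = {clear(d), handempty, on(e,f), ontable(d)} \ {clear(d), handempty, ontable(d)} = {on(e,f)}
  ∪ pre   = {on(e,f)} ∪ {holding(d)}
          = {holding(d), on(e,f)}

== RESULT ==
["holding(d)", "on(e,f)"]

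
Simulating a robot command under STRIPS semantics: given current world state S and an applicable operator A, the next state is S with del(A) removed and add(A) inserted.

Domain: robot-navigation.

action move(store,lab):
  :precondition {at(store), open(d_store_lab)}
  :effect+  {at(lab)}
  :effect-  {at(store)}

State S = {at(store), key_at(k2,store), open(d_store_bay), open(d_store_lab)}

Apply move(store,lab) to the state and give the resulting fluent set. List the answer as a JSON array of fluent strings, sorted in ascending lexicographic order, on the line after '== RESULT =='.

Progress:
  pre ⊆ S: {at(store), open(d_store_lab)} ⊆ S  — applicable
  S \ del = {key_at(k2,store), open(d_store_bay), open(d_store_lab)}
  ∪ add   = {at(lab), key_at(k2,store), open(d_store_bay), open(d_store_lab)}

== RESULT ==
["at(lab)", "key_at(k2,store)", "open(d_store_bay)", "open(d_store_lab)"]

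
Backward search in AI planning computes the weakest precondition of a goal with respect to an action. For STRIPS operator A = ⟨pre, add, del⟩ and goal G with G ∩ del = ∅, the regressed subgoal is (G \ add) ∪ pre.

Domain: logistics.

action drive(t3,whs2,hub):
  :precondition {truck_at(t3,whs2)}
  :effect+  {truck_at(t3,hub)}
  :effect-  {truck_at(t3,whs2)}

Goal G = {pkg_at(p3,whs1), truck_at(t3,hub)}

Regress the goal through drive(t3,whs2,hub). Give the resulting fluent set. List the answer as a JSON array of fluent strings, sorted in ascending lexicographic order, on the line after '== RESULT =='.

Compute (G \ add) ∪ pre:
  G ∩ del = {}  (empty — regression defined)
  G \ add = {pkg_at(p3,whs1), truck_at(t3,hub)} \ {truck_at(t3,hub)} = {pkg_at(p3,whs1)}
  ∪ pre   = {pkg_at(p3,whs1)} ∪ {truck_at(t3,whs2)}
          = {pkg_at(p3,whs1), truck_at(t3,whs2)}

== RESULT ==
["pkg_at(p3,whs1)", "truck_at(t3,whs2)"]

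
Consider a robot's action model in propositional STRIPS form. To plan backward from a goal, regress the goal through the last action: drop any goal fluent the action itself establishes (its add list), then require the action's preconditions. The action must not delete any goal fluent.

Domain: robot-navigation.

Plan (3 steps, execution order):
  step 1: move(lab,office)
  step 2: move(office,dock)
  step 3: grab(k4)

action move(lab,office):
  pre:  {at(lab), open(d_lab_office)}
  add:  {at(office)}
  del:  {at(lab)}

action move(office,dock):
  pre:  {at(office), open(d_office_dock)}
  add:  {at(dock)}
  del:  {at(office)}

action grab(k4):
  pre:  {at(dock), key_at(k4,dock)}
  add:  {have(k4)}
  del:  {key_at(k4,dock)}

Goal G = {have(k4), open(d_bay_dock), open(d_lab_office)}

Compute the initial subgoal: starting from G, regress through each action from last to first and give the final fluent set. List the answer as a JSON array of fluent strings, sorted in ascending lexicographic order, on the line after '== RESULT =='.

Work backward from the goal:
  through step 3 (grab(k4)): drop {have(k4)}, keep {open(d_bay_dock), open(d_lab_office)}, require {at(dock), key_at(k4,dock)}
    → {at(dock), key_at(k4,dock), open(d_bay_dock), open(d_lab_office)}
  through step 2 (move(office,dock)): drop {at(dock)}, keep {key_at(k4,dock), open(d_bay_dock), open(d_lab_office)}, require {at(office), open(d_office_dock)}
    → {at(office), key_at(k4,dock), open(d_bay_dock), open(d_lab_office), open(d_office_dock)}
  through step 1 (move(lab,office)): drop {at(office)}, keep {key_at(k4,dock), open(d_bay_dock), open(d_lab_office), open(d_office_dock)}, require {at(lab), open(d_lab_office)}
    → {at(lab), key_at(k4,dock), open(d_bay_dock), open(d_lab_office), open(d_office_dock)}

== RESULT ==
["at(lab)", "key_at(k4,dock)", "open(d_bay_dock)", "open(d_lab_office)", "open(d_office_dock)"]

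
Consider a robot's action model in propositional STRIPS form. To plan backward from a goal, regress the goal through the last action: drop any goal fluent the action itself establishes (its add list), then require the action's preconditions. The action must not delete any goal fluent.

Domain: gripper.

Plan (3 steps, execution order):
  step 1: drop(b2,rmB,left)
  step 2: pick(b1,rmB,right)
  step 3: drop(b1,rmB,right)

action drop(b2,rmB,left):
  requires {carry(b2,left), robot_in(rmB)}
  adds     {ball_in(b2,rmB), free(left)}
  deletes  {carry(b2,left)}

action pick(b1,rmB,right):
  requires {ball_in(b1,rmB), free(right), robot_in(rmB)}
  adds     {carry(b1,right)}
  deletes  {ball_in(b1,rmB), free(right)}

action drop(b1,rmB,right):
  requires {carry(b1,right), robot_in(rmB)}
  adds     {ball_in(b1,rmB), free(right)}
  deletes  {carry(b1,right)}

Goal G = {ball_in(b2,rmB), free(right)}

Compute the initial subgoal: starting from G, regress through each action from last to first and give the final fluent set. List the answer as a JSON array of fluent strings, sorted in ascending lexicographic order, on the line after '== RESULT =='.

Regress step by step:
  through step 3 (drop(b1,rmB,right)): drop {free(right)}, keep {ball_in(b2,rmB)}, require {carry(b1,right), robot_in(rmB)}
    → {ball_in(b2,rmB), carry(b1,right), robot_in(rmB)}
  through step 2 (pick(b1,rmB,right)): drop {carry(b1,right)}, keep {ball_in(b2,rmB), robot_in(rmB)}, require {ball_in(b1,rmB), free(right), robot_in(rmB)}
    → {ball_in(b1,rmB), ball_in(b2,rmB), free(right), robot_in(rmB)}
  through step 1 (drop(b2,rmB,left)): drop {ball_in(b2,rmB)}, keep {ball_in(b1,rmB), free(right), robot_in(rmB)}, require {carry(b2,left), robot_in(rmB)}
    → {ball_in(b1,rmB), carry(b2,left), free(right), robot_in(rmB)}

== RESULT ==
["ball_in(b1,rmB)", "carry(b2,left)", "free(right)", "robot_in(rmB)"]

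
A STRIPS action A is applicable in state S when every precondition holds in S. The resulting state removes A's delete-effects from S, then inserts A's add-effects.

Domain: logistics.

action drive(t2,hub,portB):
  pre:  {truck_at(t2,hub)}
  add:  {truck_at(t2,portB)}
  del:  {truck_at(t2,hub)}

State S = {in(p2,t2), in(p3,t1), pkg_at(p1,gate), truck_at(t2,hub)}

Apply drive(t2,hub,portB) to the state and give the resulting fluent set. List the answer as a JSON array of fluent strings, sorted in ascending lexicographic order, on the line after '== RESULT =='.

Compute (S \ del) ∪ add:
  pre ⊆ S: {truck_at(t2,hub)} ⊆ S  — applicable
  S \ del = {in(p2,t2), in(p3,t1), pkg_at(p1,gate)}
  ∪ add   = {in(p2,t2), in(p3,t1), pkg_at(p1,gate), truck_at(t2,portB)}

== RESULT ==
["in(p2,t2)", "in(p3,t1)", "pkg_at(p1,gate)", "truck_at(t2,portB)"]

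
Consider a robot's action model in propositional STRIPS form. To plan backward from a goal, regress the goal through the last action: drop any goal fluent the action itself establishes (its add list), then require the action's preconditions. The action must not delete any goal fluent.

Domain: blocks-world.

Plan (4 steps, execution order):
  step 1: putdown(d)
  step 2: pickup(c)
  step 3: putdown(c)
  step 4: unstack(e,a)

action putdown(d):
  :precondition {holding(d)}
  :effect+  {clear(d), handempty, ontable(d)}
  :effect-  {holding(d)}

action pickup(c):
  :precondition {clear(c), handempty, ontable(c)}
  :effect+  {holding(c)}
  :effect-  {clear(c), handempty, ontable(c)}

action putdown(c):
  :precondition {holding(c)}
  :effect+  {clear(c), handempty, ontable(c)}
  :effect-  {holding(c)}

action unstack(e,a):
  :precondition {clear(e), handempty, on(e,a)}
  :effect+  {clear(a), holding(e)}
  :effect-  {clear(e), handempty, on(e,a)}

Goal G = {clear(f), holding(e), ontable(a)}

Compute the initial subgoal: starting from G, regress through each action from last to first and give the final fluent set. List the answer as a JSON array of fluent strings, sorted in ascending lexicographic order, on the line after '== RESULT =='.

Regress step by step:
  through step 4 (unstack(e,a)): drop {holding(e)}, keep {clear(f), ontable(a)}, require {clear(e), handempty, on(e,a)}
    → {clear(e), clear(f), handempty, on(e,a), ontable(a)}
  through step 3 (putdown(c)): drop {handempty}, keep {clear(e), clear(f), on(e,a), ontable(a)}, require {holding(c)}
    → {clear(e), clear(f), holding(c), on(e,a), ontable(a)}
  through step 2 (pickup(c)): drop {holding(c)}, keep {clear(e), clear(f), on(e,a), ontable(a)}, require {clear(c), handempty, ontable(c)}
    → {clear(c), clear(e), clear(f), handempty, on(e,a), ontable(a), ontable(c)}
  through step 1 (putdown(d)): drop {handempty}, keep {clear(c), clear(e), clear(f), on(e,a), ontable(a), ontable(c)}, require {holding(d)}
    → {clear(c), clear(e), clear(f), holding(d), on(e,a), ontable(a), ontable(c)}

== RESULT ==
["clear(c)", "clear(e)", "clear(f)", "holding(d)", "on(e,a)", "ontable(a)", "ontable(c)"]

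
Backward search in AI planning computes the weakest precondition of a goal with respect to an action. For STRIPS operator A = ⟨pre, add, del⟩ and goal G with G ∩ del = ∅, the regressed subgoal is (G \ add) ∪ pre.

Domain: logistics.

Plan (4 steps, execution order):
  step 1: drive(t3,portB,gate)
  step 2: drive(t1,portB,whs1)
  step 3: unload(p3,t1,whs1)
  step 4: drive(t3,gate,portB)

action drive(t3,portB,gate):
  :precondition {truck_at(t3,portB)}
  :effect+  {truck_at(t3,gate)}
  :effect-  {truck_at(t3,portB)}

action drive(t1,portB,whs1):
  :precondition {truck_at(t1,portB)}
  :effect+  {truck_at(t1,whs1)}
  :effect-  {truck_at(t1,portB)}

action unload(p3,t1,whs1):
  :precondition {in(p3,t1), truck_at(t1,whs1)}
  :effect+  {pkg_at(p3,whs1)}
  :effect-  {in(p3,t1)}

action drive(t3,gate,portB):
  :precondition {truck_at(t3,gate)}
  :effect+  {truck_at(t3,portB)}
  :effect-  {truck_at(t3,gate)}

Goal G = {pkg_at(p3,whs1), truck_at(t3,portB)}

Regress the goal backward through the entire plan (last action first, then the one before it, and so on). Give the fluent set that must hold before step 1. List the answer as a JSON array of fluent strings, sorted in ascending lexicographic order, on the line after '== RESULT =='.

Work backward from the goal:
  through step 4 (drive(t3,gate,portB)): drop {truck_at(t3,portB)}, keep {pkg_at(p3,whs1)}, require {truck_at(t3,gate)}
    → {pkg_at(p3,whs1), truck_at(t3,gate)}
  through step 3 (unload(p3,t1,whs1)): drop {pkg_at(p3,whs1)}, keep {truck_at(t3,gate)}, require {in(p3,t1), truck_at(t1,whs1)}
    → {in(p3,t1), truck_at(t1,whs1), truck_at(t3,gate)}
  through step 2 (drive(t1,portB,whs1)): drop {truck_at(t1,whs1)}, keep {in(p3,t1), truck_at(t3,gate)}, require {truck_at(t1,portB)}
    → {in(p3,t1), truck_at(t1,portB), truck_at(t3,gate)}
  through step 1 (drive(t3,portB,gate)): drop {truck_at(t3,gate)}, keep {in(p3,t1), truck_at(t1,portB)}, require {truck_at(t3,portB)}
    → {in(p3,t1), truck_at(t1,portB), truck_at(t3,portB)}

== RESULT ==
["in(p3,t1)", "truck_at(t1,portB)", "truck_at(t3,portB)"]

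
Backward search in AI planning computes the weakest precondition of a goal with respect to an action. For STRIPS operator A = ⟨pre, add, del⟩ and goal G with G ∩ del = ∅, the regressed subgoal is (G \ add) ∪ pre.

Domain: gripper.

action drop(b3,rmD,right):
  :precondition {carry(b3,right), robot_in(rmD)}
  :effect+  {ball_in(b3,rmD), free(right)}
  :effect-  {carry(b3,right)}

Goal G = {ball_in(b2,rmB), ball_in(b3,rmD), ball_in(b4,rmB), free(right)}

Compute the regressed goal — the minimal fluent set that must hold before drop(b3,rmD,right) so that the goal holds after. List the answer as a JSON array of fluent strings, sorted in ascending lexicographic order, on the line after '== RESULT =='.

Compute (G \ add) ∪ pre:
  G ∩ del = {}  (empty — regression defined)
  G \ add = {ball_in(b2,rmB), ball_in(b3,rmD), ball_in(b4,rmB), free(right)} \ {ball_in(b3,rmD), free(right)} = {ball_in(b2,rmB), ball_in(b4,rmB)}
  ∪ pre   = {ball_in(b2,rmB), ball_in(b4,rmB)} ∪ {carry(b3,right), robot_in(rmD)}
          = {ball_in(b2,rmB), ball_in(b4,rmB), carry(b3,right), robot_in(rmD)}

== RESULT ==
["ball_in(b2,rmB)", "ball_in(b4,rmB)", "carry(b3,right)", "robot_in(rmD)"]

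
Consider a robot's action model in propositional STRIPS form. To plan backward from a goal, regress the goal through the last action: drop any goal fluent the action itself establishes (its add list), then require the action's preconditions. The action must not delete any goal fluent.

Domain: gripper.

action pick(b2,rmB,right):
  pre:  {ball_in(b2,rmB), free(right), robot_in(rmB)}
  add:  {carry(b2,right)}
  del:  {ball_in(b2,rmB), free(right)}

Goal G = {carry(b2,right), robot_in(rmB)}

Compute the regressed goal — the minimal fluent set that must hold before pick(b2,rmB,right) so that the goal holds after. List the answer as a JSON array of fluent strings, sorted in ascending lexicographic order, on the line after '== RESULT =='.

Compute (G \ add) ∪ pre:
  G ∩ del = {}  (empty — regression defined)
  G \ add = {carry(b2,right), robot_in(rmB)} \ {carry(b2,right)} = {robot_in(rmB)}
  ∪ pre   = {robot_in(rmB)} ∪ {ball_in(b2,rmB), free(right), robot_in(rmB)}
          = {ball_in(b2,rmB), free(right), robot_in(rmB)}

== RESULT ==
["ball_in(b2,rmB)", "free(right)", "robot_in(rmB)"]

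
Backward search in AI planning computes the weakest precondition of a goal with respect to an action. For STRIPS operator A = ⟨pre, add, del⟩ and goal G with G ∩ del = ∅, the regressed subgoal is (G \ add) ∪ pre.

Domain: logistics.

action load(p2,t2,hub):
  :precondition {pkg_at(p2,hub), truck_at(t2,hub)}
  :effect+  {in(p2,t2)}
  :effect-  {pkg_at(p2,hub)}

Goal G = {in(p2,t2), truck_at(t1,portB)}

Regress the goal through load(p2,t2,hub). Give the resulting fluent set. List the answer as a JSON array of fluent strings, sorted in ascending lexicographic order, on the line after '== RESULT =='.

Regress:
  G ∩ del = {}  (empty — regression defined)
  G \ add = {in(p2,t2), truck_at(t1,portB)} \ {in(p2,t2)} = {truck_at(t1,portB)}
  ∪ pre   = {truck_at(t1,portB)} ∪ {pkg_at(p2,hub), truck_at(t2,hub)}
          = {pkg_at(p2,hub), truck_at(t1,portB), truck_at(t2,hub)}

== RESULT ==
["pkg_at(p2,hub)", "truck_at(t1,portB)", "truck_at(t2,hub)"]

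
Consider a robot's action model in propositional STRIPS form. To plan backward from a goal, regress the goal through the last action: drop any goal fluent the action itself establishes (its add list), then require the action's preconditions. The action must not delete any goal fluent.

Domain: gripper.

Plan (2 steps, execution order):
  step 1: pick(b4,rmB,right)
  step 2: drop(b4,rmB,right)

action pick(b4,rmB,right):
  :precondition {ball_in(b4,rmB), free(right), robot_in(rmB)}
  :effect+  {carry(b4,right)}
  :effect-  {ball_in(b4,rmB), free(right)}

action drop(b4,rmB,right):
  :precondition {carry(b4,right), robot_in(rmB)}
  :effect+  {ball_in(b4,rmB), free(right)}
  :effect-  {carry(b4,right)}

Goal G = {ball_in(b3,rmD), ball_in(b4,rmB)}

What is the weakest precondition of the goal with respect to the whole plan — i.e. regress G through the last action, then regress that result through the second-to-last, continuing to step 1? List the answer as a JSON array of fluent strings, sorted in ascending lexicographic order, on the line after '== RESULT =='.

Regress step by step:
  through step 2 (drop(b4,rmB,right)): drop {ball_in(b4,rmB)}, keep {ball_in(b3,rmD)}, require {carry(b4,right), robot_in(rmB)}
    → {ball_in(b3,rmD), carry(b4,right), robot_in(rmB)}
  through step 1 (pick(b4,rmB,right)): drop {carry(b4,right)}, keep {ball_in(b3,rmD), robot_in(rmB)}, require {ball_in(b4,rmB), free(right), robot_in(rmB)}
    → {ball_in(b3,rmD), ball_in(b4,rmB), free(right), robot_in(rmB)}

== RESULT ==
["ball_in(b3,rmD)", "ball_in(b4,rmB)", "free(right)", "robot_in(rmB)"]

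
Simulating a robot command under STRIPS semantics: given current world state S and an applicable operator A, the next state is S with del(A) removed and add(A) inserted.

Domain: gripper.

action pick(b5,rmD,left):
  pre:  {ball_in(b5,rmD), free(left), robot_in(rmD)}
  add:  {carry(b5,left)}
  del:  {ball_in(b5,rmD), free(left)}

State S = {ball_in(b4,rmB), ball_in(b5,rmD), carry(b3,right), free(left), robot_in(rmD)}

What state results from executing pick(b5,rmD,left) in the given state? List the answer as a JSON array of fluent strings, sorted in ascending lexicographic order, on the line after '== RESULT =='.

Progress:
  pre ⊆ S: {ball_in(b5,rmD), free(left), robot_in(rmD)} ⊆ S  — applicable
  S \ del = {ball_in(b4,rmB), carry(b3,right), robot_in(rmD)}
  ∪ add   = {ball_in(b4,rmB), carry(b3,right), carry(b5,left), robot_in(rmD)}

== RESULT ==
["ball_in(b4,rmB)", "carry(b3,right)", "carry(b5,left)", "robot_in(rmD)"]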